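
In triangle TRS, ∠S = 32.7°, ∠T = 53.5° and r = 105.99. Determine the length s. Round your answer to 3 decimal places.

57.386

The third angle is ∠R = 180° − ∠S − ∠T = 93.80°.
Law of sines: s = r·sin S/sin R ≈ 57.386.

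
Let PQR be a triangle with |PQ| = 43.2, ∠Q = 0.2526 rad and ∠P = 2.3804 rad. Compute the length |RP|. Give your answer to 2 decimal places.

22.17

The third angle is ∠R = π − ∠P − ∠Q = 0.5086 rad.
Law of sines: |RP| = |PQ|·sin Q/sin R ≈ 22.172.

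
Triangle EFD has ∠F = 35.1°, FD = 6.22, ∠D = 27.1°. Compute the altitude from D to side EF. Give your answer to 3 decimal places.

h_D ≈ 3.577

The third angle is ∠E = 180° − ∠F − ∠D = 117.80°.
Law of sines: DE = FD·sin F/sin E ≈ 4.0432.
Law of sines: EF = FD·sin D/sin E ≈ 3.2032.
Area = ½·FD·DE·sin D ≈ 5.7282.
The altitude from D has length 2·area/EF ≈ 3.5765.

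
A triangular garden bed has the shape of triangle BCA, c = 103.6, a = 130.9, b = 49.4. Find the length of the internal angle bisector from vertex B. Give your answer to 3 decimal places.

By the law of cosines, cos B = (c² + a² − b²) / (2·c·a) ≈ 0.93750, so ∠B ≈ 20.36°.
The bisector from B has length 2·c·a·cos(∠B/2)/(c+a) ≈ 113.84.

t_B ≈ 113.839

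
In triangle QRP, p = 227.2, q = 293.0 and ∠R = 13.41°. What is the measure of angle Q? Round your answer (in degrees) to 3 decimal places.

∠Q ≈ 130.390°

By the law of cosines, r² = p² + q² − 2·p·q·cos R = 7959.6, so r ≈ 89.217.
Law of cosines again: cos Q = (r² + p² − q²)/(2·r·p) ≈ -0.64799, so ∠Q ≈ 130.39°.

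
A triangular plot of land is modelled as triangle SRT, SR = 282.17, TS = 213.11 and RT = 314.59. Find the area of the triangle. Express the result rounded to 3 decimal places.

Semiperimeter s = (314.59 + 213.11 + 282.17)/2 = 404.94.
Heron's formula: area = √(404.94·90.345·191.83·122.77) ≈ 29352.

area ≈ 29351.791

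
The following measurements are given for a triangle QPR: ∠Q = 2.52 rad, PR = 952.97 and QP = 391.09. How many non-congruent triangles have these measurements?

1

QP·sin Q = 391.09·sin(2.52 rad) ≈ 227.7.
Since ∠Q is not acute, a triangle exists only if PR > QP; here PR > QP, so there is exactly one triangle.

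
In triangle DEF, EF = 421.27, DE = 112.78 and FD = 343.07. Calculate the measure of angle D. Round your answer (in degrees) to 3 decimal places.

127.448

By the law of cosines, cos D = (FD² + DE² − EF²) / (2·FD·DE) ≈ -0.60804, so ∠D ≈ 127.45°.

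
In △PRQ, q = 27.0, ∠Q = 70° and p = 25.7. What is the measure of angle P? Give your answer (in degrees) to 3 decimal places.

63.438

Law of sines: sin P = p·sin Q/q ≈ 0.89445.
Since q ≥ p, only the acute value applies: ∠P ≈ 63.44°.
Then ∠R = 180° − ∠Q − ∠P ≈ 46.56°.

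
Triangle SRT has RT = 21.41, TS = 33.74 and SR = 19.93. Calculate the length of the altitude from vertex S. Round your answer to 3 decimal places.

18.804

Semiperimeter s = (21.41 + 33.74 + 19.93)/2 = 37.54.
Heron's formula: area = √(37.54·16.13·3.8·17.61) ≈ 201.3.
The altitude from S has length 2·area/RT ≈ 18.804.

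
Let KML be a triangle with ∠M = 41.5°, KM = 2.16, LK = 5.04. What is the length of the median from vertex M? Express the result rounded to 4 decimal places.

4.0970

Law of sines: sin L = KM·sin M/LK ≈ 0.28398.
Since LK ≥ KM, only the acute value applies: ∠L ≈ 16.50°.
Then ∠K = 180° − ∠M − ∠L ≈ 122.00°.
Law of sines gives ML = LK·sin K/sin M ≈ 6.4502.
Median from M: ½√(2·KM² + 2·ML² − LK²) ≈ 4.097.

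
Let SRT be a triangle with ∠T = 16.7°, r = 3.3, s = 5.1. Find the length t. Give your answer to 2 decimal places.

By the law of cosines, t² = s² + r² − 2·s·r·cos T = 4.6597, so t ≈ 2.1586.

2.16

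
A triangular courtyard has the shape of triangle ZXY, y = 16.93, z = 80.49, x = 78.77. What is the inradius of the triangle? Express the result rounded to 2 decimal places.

r ≈ 7.57

Semiperimeter s = (80.49 + 78.77 + 16.93)/2 = 88.095.
Heron's formula: area = √(88.095·7.605·9.325·71.165) ≈ 666.78.
Inradius = area/s = 666.78/88.095 ≈ 7.5689.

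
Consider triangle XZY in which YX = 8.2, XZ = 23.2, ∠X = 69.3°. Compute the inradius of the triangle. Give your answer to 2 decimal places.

3.35

By the law of cosines, ZY² = YX² + XZ² − 2·YX·XZ·cos X = 470.99, so ZY ≈ 21.702.
Area = ½·YX·XZ·sin X ≈ 88.979.
Semiperimeter s = (21.702+8.2+23.2)/2 = 26.551.
Inradius = area/s = 88.979/26.551 ≈ 3.3512.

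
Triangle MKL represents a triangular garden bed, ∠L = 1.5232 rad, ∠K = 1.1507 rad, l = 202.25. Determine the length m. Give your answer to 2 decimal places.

91.28

The third angle is ∠M = π − ∠K − ∠L = 0.4677 rad.
Law of sines: m = l·sin M/sin L ≈ 91.283.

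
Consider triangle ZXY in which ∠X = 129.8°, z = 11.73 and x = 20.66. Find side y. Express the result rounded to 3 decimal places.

11.082

Law of sines: sin Z = z·sin X/x ≈ 0.43620.
Since x ≥ z, only the acute value applies: ∠Z ≈ 25.86°.
Then ∠Y = 180° − ∠X − ∠Z ≈ 24.34°.
Law of sines gives y = x·sin Y/sin X ≈ 11.082.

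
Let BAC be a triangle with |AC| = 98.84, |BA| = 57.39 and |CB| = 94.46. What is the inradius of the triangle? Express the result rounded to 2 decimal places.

Semiperimeter s = (98.84 + 94.46 + 57.39)/2 = 125.34.
Heron's formula: area = √(125.34·26.505·30.885·67.955) ≈ 2640.6.
Inradius = area/s = 2640.6/125.34 ≈ 21.067.

r ≈ 21.07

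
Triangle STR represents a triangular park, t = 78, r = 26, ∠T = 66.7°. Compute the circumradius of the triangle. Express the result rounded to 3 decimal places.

Law of sines: sin R = r·sin T/t ≈ 0.30615.
Since t ≥ r, only the acute value applies: ∠R ≈ 17.83°.
Then ∠S = 180° − ∠T − ∠R ≈ 95.47°.
Law of sines gives s = t·sin S/sin T ≈ 84.539.
Circumradius = t/(2 sin T) ≈ 42.463.

42.463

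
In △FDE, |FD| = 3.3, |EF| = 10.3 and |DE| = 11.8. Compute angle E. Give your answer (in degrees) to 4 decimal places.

15.3220

By the law of cosines, cos E = (|DE|² + |EF|² − |FD|²) / (2·|DE|·|EF|) ≈ 0.96446, so ∠E ≈ 15.32°.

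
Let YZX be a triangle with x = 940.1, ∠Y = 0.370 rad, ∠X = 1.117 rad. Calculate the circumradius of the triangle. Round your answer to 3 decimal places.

522.981

The third angle is ∠Z = π − ∠X − ∠Y = 1.655 rad.
Law of sines: y = x·sin Y/sin X ≈ 378.24.
Law of sines: z = x·sin Z/sin X ≈ 1042.3.
Circumradius = x/(2 sin X) ≈ 522.98.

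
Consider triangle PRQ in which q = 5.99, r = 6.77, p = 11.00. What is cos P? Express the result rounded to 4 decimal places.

cos P ≈ -0.4844

By the law of cosines, cos P = (r² + q² − p²) / (2·r·q) ≈ -0.48440, so ∠P ≈ 118.97°.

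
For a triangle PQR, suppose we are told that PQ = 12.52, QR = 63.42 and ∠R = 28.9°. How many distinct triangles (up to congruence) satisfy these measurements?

QR·sin R = 63.42·sin(28.9°) ≈ 30.65.
Since PQ = 12.52 < 30.65 = QR sin R, no triangle exists.

0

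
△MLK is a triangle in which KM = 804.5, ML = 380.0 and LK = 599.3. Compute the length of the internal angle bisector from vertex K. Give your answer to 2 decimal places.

By the law of cosines, cos K = (LK² + KM² − ML²) / (2·LK·KM) ≈ 0.89392, so ∠K ≈ 26.63°.
The bisector from K has length 2·LK·KM·cos(∠K/2)/(LK+KM) ≈ 668.44.

t_K ≈ 668.44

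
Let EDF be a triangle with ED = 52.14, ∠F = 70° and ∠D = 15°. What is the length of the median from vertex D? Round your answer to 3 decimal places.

The third angle is ∠E = 180° − ∠D − ∠F = 95.00°.
Law of sines: DF = ED·sin E/sin F ≈ 55.275.
Law of sines: FE = ED·sin D/sin F ≈ 14.361.
Median from D: ½√(2·ED² + 2·DF² − FE²) ≈ 53.248.

53.248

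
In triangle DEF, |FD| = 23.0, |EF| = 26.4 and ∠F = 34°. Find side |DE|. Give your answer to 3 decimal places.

14.805

By the law of cosines, |DE|² = |EF|² + |FD|² − 2·|EF|·|FD|·cos F = 219.18, so |DE| ≈ 14.805.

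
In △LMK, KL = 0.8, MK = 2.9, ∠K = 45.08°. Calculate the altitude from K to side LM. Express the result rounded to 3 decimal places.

0.684

By the law of cosines, LM² = MK² + KL² − 2·MK·KL·cos K = 5.7736, so LM ≈ 2.4028.
Area = ½·MK·KL·sin K ≈ 0.82139.
The altitude from K has length 2·area/LM ≈ 0.68368.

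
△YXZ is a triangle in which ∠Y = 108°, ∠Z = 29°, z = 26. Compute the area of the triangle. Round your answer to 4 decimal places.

The third angle is ∠X = 180° − ∠Z − ∠Y = 43.00°.
Law of sines: y = z·sin Y/sin Z ≈ 51.004.
Law of sines: x = z·sin X/sin Z ≈ 36.575.
Area = ½·z·y·sin X ≈ 452.2.

452.2048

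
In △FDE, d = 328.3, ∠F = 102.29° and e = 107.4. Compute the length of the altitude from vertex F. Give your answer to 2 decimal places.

h_F ≈ 94.00

By the law of cosines, f² = d² + e² − 2·d·e·cos F = 1.3433e+05, so f ≈ 366.51.
Area = ½·d·e·sin F ≈ 17226.
The altitude from F has length 2·area/f ≈ 94.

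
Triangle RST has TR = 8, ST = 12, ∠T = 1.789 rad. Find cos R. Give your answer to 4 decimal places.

By the law of cosines, RS² = ST² + TR² − 2·ST·TR·cos T = 249.56, so RS ≈ 15.798.
Law of cosines again: cos R = (TR² + RS² − ST²)/(2·TR·RS) ≈ 0.67084, so ∠R ≈ 0.835 rad.

cos R ≈ 0.6708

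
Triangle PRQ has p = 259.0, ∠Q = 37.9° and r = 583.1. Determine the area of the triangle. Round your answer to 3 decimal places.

Area = ½·p·r·sin Q ≈ 46386.

46385.566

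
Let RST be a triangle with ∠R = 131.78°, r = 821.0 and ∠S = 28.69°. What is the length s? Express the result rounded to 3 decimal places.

The third angle is ∠T = 180° − ∠R − ∠S = 19.53°.
Law of sines: s = r·sin S/sin R ≈ 528.54.

528.541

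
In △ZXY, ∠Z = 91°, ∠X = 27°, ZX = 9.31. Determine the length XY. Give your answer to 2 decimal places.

The third angle is ∠Y = 180° − ∠Z − ∠X = 62.00°.
Law of sines: XY = ZX·sin Z/sin Y ≈ 10.543.

10.54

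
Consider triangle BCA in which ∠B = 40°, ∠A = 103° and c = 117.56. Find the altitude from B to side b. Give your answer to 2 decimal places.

The third angle is ∠C = 180° − ∠A − ∠B = 37.00°.
Law of sines: b = c·sin B/sin C ≈ 125.56.
Law of sines: a = c·sin A/sin C ≈ 190.34.
Area = ½·c·b·sin A ≈ 7191.5.
The altitude from B has length 2·area/b ≈ 114.55.

h_B ≈ 114.55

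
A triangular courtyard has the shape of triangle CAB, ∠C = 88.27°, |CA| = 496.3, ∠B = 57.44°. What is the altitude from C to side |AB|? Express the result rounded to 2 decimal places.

279.61

The third angle is ∠A = 180° − ∠B − ∠C = 34.29°.
Law of sines: |AB| = |CA|·sin C/sin B ≈ 588.58.
Law of sines: |BC| = |CA|·sin A/sin B ≈ 331.75.
Area = ½·|CA|·|AB|·sin A ≈ 82286.
The altitude from C has length 2·area/|AB| ≈ 279.61.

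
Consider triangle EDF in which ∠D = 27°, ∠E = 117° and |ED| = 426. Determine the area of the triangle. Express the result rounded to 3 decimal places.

The third angle is ∠F = 180° − ∠E − ∠D = 36.00°.
Law of sines: |DF| = |ED|·sin E/sin F ≈ 645.76.
Law of sines: |FE| = |ED|·sin D/sin F ≈ 329.03.
Area = ½·|ED|·|DF|·sin D ≈ 62445.

area ≈ 62445.071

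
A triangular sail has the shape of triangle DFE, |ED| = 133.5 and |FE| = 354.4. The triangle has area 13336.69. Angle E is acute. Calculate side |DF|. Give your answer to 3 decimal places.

255.476

From area = ½·|FE|·|ED|·sin E, we get sin E = 2·area/(|FE|·|ED|) ≈ 0.56377.
Taking the acute solution, ∠E ≈ 34.32°.
Law of cosines then gives |DF| ≈ 255.48.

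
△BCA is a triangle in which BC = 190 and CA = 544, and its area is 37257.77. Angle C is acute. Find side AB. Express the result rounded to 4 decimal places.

From area = ½·BC·CA·sin C, we get sin C = 2·area/(BC·CA) ≈ 0.72093.
Taking the acute solution, ∠C ≈ 46.13°.
Law of cosines then gives AB ≈ 434.49.

434.4857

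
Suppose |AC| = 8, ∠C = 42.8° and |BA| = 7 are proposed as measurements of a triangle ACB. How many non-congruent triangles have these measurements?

|AC|·sin C = 8·sin(42.8°) ≈ 5.436.
Since |AC| sin C < |BA| < |AC| (5.436 < 7 < 8), two triangles exist.

2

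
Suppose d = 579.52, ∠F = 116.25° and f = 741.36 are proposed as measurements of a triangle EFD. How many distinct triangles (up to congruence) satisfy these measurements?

d·sin F = 579.52·sin(116.25°) ≈ 519.8.
Since ∠F is not acute, a triangle exists only if f > d; here f > d, so there is exactly one triangle.

1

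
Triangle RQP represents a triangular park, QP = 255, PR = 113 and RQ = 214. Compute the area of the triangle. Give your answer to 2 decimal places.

area ≈ 11982.66

Semiperimeter s = (255 + 113 + 214)/2 = 291.
Heron's formula: area = √(291·36·178·77) ≈ 11983.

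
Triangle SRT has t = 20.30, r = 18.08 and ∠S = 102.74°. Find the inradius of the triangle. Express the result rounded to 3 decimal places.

5.234

By the law of cosines, s² = r² + t² − 2·r·t·cos S = 900.85, so s ≈ 30.014.
Area = ½·r·t·sin S ≈ 178.99.
Semiperimeter p = (30.014+18.08+20.3)/2 = 34.197.
Inradius = area/p = 178.99/34.197 ≈ 5.2342.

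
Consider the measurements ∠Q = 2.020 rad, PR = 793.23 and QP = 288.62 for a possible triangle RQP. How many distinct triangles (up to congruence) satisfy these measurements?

QP·sin Q = 288.62·sin(2.020 rad) ≈ 260.
Since ∠Q is not acute, a triangle exists only if PR > QP; here PR > QP, so there is exactly one triangle.

1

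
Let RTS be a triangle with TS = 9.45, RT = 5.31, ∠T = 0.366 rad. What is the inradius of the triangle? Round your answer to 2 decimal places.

By the law of cosines, SR² = RT² + TS² − 2·RT·TS·cos T = 23.787, so SR ≈ 4.8772.
Area = ½·RT·TS·sin T ≈ 8.9792.
Semiperimeter s = (9.45+4.8772+5.31)/2 = 9.8186.
Inradius = area/s = 8.9792/9.8186 ≈ 0.91451.

r ≈ 0.91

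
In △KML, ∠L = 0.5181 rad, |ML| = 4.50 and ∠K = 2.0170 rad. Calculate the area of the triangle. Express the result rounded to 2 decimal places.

The third angle is ∠M = π − ∠L − ∠K = 0.6065 rad.
Law of sines: |LK| = |ML|·sin M/sin K ≈ 2.8433.
Law of sines: |KM| = |ML|·sin L/sin K ≈ 2.4704.
Area = ½·|ML|·|LK|·sin L ≈ 3.1682.

area ≈ 3.17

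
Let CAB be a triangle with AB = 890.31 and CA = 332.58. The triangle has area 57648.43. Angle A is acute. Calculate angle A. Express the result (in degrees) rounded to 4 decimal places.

∠A ≈ 22.9163°

From area = ½·CA·AB·sin A, we get sin A = 2·area/(CA·AB) ≈ 0.38939.
Taking the acute solution, ∠A ≈ 22.92°.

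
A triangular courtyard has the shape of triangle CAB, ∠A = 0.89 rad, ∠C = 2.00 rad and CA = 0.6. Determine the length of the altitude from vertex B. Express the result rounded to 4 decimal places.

h_B ≈ 1.7030

The third angle is ∠B = π − ∠C − ∠A = 0.252 rad.
Law of sines: AB = CA·sin C/sin B ≈ 2.1915.
Law of sines: BC = CA·sin A/sin B ≈ 1.8729.
Area = ½·CA·AB·sin A ≈ 0.5109.
The altitude from B has length 2·area/CA ≈ 1.703.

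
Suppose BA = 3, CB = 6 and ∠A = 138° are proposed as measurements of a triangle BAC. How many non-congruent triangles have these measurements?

1

BA·sin A = 3·sin(138°) ≈ 2.007.
Since ∠A is not acute, a triangle exists only if CB > BA; here CB > BA, so there is exactly one triangle.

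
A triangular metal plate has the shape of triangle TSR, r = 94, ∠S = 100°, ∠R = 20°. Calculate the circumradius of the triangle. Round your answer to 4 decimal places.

137.4188

The third angle is ∠T = 180° − ∠S − ∠R = 60.00°.
Law of sines: t = r·sin T/sin R ≈ 238.02.
Law of sines: s = r·sin S/sin R ≈ 270.66.
Circumradius = r/(2 sin R) ≈ 137.42.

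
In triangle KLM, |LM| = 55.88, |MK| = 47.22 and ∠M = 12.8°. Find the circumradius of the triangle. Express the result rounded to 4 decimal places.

By the law of cosines, |KL|² = |LM|² + |MK|² − 2·|LM|·|MK|·cos M = 206.14, so |KL| ≈ 14.358.
Area = ½·|LM|·|MK|·sin M ≈ 292.29.
Circumradius = |KL|/(2 sin M) ≈ 32.403.

32.4028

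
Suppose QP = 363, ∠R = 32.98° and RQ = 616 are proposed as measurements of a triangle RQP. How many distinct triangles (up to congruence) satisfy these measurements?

RQ·sin R = 616·sin(32.98°) ≈ 335.3.
Since RQ sin R < QP < RQ (335.3 < 363 < 616), two triangles exist.

2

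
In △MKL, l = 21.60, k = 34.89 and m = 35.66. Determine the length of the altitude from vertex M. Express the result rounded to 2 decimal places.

Semiperimeter s = (35.66 + 34.89 + 21.6)/2 = 46.075.
Heron's formula: area = √(46.075·10.415·11.185·24.475) ≈ 362.44.
The altitude from M has length 2·area/m ≈ 20.328.

20.33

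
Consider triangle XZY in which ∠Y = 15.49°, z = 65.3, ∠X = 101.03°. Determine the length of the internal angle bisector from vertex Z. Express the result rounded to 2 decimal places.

t_Z ≈ 26.06

The third angle is ∠Z = 180° − ∠Y − ∠X = 63.48°.
Law of sines: x = z·sin X/sin Z ≈ 71.631.
Law of sines: y = z·sin Y/sin Z ≈ 19.491.
The bisector from Z has length 2·y·x·cos(∠Z/2)/(y+x) ≈ 26.06.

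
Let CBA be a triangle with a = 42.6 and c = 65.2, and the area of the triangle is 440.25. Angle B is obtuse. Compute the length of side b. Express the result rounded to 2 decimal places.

106.46

From area = ½·a·c·sin B, we get sin B = 2·area/(a·c) ≈ 0.31701.
Taking the obtuse solution, ∠B ≈ 161.52°.
Law of cosines then gives b ≈ 106.46.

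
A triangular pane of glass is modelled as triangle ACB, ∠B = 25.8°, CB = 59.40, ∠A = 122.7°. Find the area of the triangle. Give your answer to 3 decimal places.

The third angle is ∠C = 180° − ∠B − ∠A = 31.50°.
Law of sines: BA = CB·sin C/sin A ≈ 36.882.
Law of sines: AC = CB·sin B/sin A ≈ 30.722.
Area = ½·CB·BA·sin B ≈ 476.75.

area ≈ 476.747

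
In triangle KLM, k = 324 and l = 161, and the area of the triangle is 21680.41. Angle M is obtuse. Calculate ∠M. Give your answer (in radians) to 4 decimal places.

From area = ½·k·l·sin M, we get sin M = 2·area/(k·l) ≈ 0.83124.
Taking the obtuse solution, ∠M ≈ 2.160 rad.

2.1603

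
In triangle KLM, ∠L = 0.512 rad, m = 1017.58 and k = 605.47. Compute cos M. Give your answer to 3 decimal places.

By the law of cosines, l² = m² + k² − 2·m·k·cos L = 3.2785e+05, so l ≈ 572.58.
Law of cosines again: cos M = (k² + l² − m²)/(2·k·l) ≈ -0.49185, so ∠M ≈ 2.085 rad.

-0.492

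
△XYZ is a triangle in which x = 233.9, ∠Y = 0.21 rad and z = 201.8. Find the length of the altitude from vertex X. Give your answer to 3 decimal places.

h_X ≈ 42.067

By the law of cosines, y² = z² + x² − 2·z·x·cos Y = 3104.3, so y ≈ 55.717.
Area = ½·z·x·sin Y ≈ 4919.8.
The altitude from X has length 2·area/x ≈ 42.067.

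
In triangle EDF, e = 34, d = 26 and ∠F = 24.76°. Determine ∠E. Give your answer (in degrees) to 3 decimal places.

By the law of cosines, f² = e² + d² − 2·e·d·cos F = 226.53, so f ≈ 15.051.
Law of cosines again: cos E = (d² + f² − e²)/(2·d·f) ≈ -0.32386, so ∠E ≈ 108.90°.

∠E ≈ 108.896°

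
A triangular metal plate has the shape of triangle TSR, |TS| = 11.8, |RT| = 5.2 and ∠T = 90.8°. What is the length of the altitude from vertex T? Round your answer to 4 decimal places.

By the law of cosines, |SR|² = |RT|² + |TS|² − 2·|RT|·|TS|·cos T = 167.99, so |SR| ≈ 12.961.
Area = ½·|RT|·|TS|·sin T ≈ 30.677.
The altitude from T has length 2·area/|SR| ≈ 4.7337.

4.7337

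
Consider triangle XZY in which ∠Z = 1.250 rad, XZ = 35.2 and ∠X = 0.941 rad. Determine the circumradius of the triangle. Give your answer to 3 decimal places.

R ≈ 21.628

The third angle is ∠Y = π − ∠X − ∠Z = 0.951 rad.
Law of sines: ZY = XZ·sin X/sin Y ≈ 34.957.
Law of sines: YX = XZ·sin Z/sin Y ≈ 41.049.
Circumradius = XZ/(2 sin Y) ≈ 21.628.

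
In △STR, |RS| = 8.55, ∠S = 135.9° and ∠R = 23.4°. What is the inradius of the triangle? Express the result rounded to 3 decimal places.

r ≈ 1.634

The third angle is ∠T = 180° − ∠R − ∠S = 20.70°.
Law of sines: |TR| = |RS|·sin S/sin T ≈ 16.833.
Law of sines: |ST| = |RS|·sin R/sin T ≈ 9.6064.
Area = ½·|RS|·|TR|·sin R ≈ 28.579.
Semiperimeter s = (16.833+8.55+9.6064)/2 = 17.495.
Inradius = area/s = 28.579/17.495 ≈ 1.6336.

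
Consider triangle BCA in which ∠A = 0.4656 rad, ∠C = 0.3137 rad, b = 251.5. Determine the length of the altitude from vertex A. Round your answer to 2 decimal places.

The third angle is ∠B = π − ∠C − ∠A = 2.3623 rad.
Law of sines: c = b·sin C/sin B ≈ 110.43.
Law of sines: a = b·sin A/sin B ≈ 160.67.
Area = ½·b·c·sin A ≈ 6234.5.
The altitude from A has length 2·area/a ≈ 77.608.

h_A ≈ 77.61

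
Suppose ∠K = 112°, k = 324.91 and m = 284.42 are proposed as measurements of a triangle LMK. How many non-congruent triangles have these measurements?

m·sin K = 284.42·sin(112°) ≈ 263.7.
Since ∠K is not acute, a triangle exists only if k > m; here k > m, so there is exactly one triangle.

1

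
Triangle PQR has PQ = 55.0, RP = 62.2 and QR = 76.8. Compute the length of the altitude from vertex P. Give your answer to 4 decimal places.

Semiperimeter s = (76.8 + 62.2 + 55)/2 = 97.
Heron's formula: area = √(97·20.2·34.8·42) ≈ 1692.3.
The altitude from P has length 2·area/QR ≈ 44.07.

44.0702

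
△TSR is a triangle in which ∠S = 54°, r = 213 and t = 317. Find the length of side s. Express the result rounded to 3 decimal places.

By the law of cosines, s² = r² + t² − 2·r·t·cos S = 66482, so s ≈ 257.84.

257.842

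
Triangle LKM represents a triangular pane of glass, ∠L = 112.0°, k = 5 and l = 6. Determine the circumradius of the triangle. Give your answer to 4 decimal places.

R ≈ 3.2356

Law of sines: sin K = k·sin L/l ≈ 0.77265.
Since l ≥ k, only the acute value applies: ∠K ≈ 50.59°.
Then ∠M = 180° − ∠L − ∠K ≈ 17.41°.
Law of sines gives m = l·sin M/sin L ≈ 1.9359.
Circumradius = l/(2 sin L) ≈ 3.2356.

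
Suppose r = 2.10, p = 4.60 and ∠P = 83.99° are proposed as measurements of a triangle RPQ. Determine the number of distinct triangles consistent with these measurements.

1

r·sin P = 2.10·sin(83.99°) ≈ 2.088.
Since p ≥ r, exactly one triangle exists.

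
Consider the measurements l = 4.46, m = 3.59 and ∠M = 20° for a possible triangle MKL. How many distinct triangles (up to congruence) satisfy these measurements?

2

l·sin M = 4.46·sin(20°) ≈ 1.525.
Since l sin M < m < l (1.525 < 3.59 < 4.46), two triangles exist.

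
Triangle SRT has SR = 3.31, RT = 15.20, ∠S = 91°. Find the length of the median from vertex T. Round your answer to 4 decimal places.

m_T ≈ 14.8986

Law of sines: sin T = SR·sin S/RT ≈ 0.21773.
Since RT ≥ SR, only the acute value applies: ∠T ≈ 12.58°.
Then ∠R = 180° − ∠S − ∠T ≈ 76.42°.
Law of sines gives TS = RT·sin R/sin S ≈ 14.778.
Median from T: ½√(2·RT² + 2·TS² − SR²) ≈ 14.899.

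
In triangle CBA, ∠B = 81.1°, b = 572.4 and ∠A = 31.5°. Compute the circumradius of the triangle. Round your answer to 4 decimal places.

The third angle is ∠C = 180° − ∠B − ∠A = 67.40°.
Law of sines: c = b·sin C/sin B ≈ 534.89.
Law of sines: a = b·sin A/sin B ≈ 302.72.
Circumradius = b/(2 sin B) ≈ 289.69.

289.6879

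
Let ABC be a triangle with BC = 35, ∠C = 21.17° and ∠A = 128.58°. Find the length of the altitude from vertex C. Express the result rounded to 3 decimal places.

The third angle is ∠B = 180° − ∠C − ∠A = 30.25°.
Law of sines: CA = BC·sin B/sin A ≈ 22.555.
Law of sines: AB = BC·sin C/sin A ≈ 16.169.
Area = ½·BC·CA·sin C ≈ 142.54.
The altitude from C has length 2·area/AB ≈ 17.632.

17.632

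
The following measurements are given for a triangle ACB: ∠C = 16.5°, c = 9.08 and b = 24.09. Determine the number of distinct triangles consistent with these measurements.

2

b·sin C = 24.09·sin(16.5°) ≈ 6.842.
Since b sin C < c < b (6.842 < 9.08 < 24.09), two triangles exist.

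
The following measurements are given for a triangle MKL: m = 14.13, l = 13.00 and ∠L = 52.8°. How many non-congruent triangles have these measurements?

m·sin L = 14.13·sin(52.8°) ≈ 11.25.
Since m sin L < l < m (11.25 < 13.00 < 14.13), two triangles exist.

2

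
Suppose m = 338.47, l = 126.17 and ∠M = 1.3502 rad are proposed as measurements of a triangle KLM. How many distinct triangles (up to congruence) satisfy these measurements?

l·sin M = 126.17·sin(1.3502 rad) ≈ 123.1.
Since m ≥ l, exactly one triangle exists.

1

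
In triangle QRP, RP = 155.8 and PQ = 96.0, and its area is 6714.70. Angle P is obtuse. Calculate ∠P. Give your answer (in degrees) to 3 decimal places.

116.119

From area = ½·RP·PQ·sin P, we get sin P = 2·area/(RP·PQ) ≈ 0.89788.
Taking the obtuse solution, ∠P ≈ 116.12°.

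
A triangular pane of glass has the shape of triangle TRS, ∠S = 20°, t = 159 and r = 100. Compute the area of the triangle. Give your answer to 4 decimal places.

area ≈ 2719.0601

Area = ½·t·r·sin S ≈ 2719.1.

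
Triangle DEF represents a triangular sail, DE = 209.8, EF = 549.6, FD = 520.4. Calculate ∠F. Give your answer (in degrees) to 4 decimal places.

By the law of cosines, cos F = (EF² + FD² − DE²) / (2·EF·FD) ≈ 0.92454, so ∠F ≈ 22.40°.

∠F ≈ 22.4005°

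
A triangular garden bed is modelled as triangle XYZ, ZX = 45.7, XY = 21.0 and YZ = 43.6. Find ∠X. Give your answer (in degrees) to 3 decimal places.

∠X ≈ 70.885°

By the law of cosines, cos X = (ZX² + XY² − YZ²) / (2·ZX·XY) ≈ 0.32746, so ∠X ≈ 70.89°.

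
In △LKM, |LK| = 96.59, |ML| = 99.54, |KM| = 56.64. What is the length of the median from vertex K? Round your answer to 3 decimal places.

61.578

Median from K: ½√(2·|LK|² + 2·|KM|² − |ML|²) ≈ 61.578.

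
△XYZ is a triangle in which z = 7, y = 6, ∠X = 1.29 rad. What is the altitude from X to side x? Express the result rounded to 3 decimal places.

h_X ≈ 5.137

By the law of cosines, x² = y² + z² − 2·y·z·cos X = 61.722, so x ≈ 7.8563.
Area = ½·y·z·sin X ≈ 20.178.
The altitude from X has length 2·area/x ≈ 5.1366.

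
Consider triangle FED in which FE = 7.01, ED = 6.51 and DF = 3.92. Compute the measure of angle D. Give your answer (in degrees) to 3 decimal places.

By the law of cosines, cos D = (ED² + DF² − FE²) / (2·ED·DF) ≈ 0.16863, so ∠D ≈ 80.29°.

∠D ≈ 80.292°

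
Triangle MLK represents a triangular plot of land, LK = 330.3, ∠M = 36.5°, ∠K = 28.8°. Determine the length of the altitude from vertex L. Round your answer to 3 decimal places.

h_L ≈ 159.123

The third angle is ∠L = 180° − ∠K − ∠M = 114.70°.
Law of sines: KM = LK·sin L/sin M ≈ 504.49.
Law of sines: ML = LK·sin K/sin M ≈ 267.51.
Area = ½·LK·KM·sin K ≈ 40138.
The altitude from L has length 2·area/KM ≈ 159.12.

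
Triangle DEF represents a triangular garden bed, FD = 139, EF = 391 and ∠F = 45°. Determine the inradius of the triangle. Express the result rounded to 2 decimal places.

45.82

By the law of cosines, DE² = EF² + FD² − 2·EF·FD·cos F = 95341, so DE ≈ 308.77.
Area = ½·EF·FD·sin F ≈ 19215.
Semiperimeter s = (391+139+308.77)/2 = 419.39.
Inradius = area/s = 19215/419.39 ≈ 45.818.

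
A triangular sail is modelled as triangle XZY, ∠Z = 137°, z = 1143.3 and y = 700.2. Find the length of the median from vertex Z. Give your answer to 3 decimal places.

Law of sines: sin Y = y·sin Z/z ≈ 0.41768.
Since z ≥ y, only the acute value applies: ∠Y ≈ 24.69°.
Then ∠X = 180° − ∠Z − ∠Y ≈ 18.31°.
Law of sines gives x = z·sin X/sin Z ≈ 526.7.
Median from Z: ½√(2·y² + 2·x² − z²) ≈ 238.88.

m_Z ≈ 238.879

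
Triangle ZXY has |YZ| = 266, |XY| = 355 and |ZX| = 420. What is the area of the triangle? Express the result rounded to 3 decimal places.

Semiperimeter s = (355 + 266 + 420)/2 = 520.5.
Heron's formula: area = √(520.5·165.5·254.5·100.5) ≈ 46939.

area ≈ 46939.266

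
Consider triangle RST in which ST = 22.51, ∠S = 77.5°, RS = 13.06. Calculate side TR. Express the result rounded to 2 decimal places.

23.45

By the law of cosines, TR² = RS² + ST² − 2·RS·ST·cos S = 550.01, so TR ≈ 23.452.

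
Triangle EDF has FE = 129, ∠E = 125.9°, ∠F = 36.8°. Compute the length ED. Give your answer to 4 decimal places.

The third angle is ∠D = 180° − ∠F − ∠E = 17.30°.
Law of sines: ED = FE·sin F/sin D ≈ 259.85.

259.8540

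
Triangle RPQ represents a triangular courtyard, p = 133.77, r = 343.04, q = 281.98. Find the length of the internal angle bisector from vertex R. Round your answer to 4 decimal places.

By the law of cosines, cos R = (p² + q² − r²) / (2·p·q) ≈ -0.26868, so ∠R ≈ 105.59°.
The bisector from R has length 2·p·q·cos(∠R/2)/(p+q) ≈ 109.73.

109.7272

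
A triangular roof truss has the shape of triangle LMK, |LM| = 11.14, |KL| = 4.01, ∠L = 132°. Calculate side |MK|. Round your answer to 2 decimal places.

14.14

By the law of cosines, |MK|² = |KL|² + |LM|² − 2·|KL|·|LM|·cos L = 199.96, so |MK| ≈ 14.141.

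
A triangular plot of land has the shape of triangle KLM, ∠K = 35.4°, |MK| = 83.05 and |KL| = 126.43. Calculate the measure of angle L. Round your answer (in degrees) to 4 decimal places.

By the law of cosines, |LM|² = |MK|² + |KL|² − 2·|MK|·|KL|·cos K = 5764.1, so |LM| ≈ 75.922.
Law of cosines again: cos L = (|KL|² + |LM|² − |MK|²)/(2·|KL|·|LM|) ≈ 0.77361, so ∠L ≈ 39.32°.

∠L ≈ 39.3212°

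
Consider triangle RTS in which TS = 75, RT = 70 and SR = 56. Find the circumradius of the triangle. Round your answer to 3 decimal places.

By the law of cosines, cos R = (SR² + RT² − TS²) / (2·SR·RT) ≈ 0.30753, so ∠R ≈ 72.09°.
Circumradius = TS/(2 sin R) ≈ 39.41.

39.410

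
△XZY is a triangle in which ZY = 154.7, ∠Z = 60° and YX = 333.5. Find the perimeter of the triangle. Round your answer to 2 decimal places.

870.96

Law of sines: sin X = ZY·sin Z/YX ≈ 0.40172.
Since YX ≥ ZY, only the acute value applies: ∠X ≈ 23.69°.
Then ∠Y = 180° − ∠Z − ∠X ≈ 96.31°.
Law of sines gives XZ = YX·sin Y/sin Z ≈ 382.76.
Semiperimeter s = (154.7+333.5+382.76)/2 = 435.48.
Perimeter = 154.7 + 333.5 + 382.76 = 870.96.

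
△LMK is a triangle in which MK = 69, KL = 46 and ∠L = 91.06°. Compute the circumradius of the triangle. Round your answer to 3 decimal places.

34.506

Law of sines: sin M = KL·sin L/MK ≈ 0.66655.
Since MK ≥ KL, only the acute value applies: ∠M ≈ 41.80°.
Then ∠K = 180° − ∠L − ∠M ≈ 47.14°.
Law of sines gives LM = MK·sin K/sin L ≈ 50.586.
Circumradius = MK/(2 sin L) ≈ 34.506.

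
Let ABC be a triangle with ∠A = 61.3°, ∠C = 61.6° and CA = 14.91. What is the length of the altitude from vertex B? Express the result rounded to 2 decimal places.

h_B ≈ 13.70

The third angle is ∠B = 180° − ∠C − ∠A = 57.10°.
Law of sines: BC = CA·sin A/sin B ≈ 15.576.
Law of sines: AB = CA·sin C/sin B ≈ 15.621.
Area = ½·CA·BC·sin C ≈ 102.15.
The altitude from B has length 2·area/CA ≈ 13.702.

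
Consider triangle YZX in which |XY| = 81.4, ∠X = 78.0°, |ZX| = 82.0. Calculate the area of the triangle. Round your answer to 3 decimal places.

Area = ½·|ZX|·|XY|·sin X ≈ 3264.5.

area ≈ 3264.470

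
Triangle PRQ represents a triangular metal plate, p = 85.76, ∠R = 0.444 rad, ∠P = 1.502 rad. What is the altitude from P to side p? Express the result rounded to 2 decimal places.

The third angle is ∠Q = π − ∠P − ∠R = 1.196 rad.
Law of sines: r = p·sin R/sin P ≈ 36.926.
Law of sines: q = p·sin Q/sin P ≈ 79.983.
Area = ½·p·r·sin Q ≈ 1473.2.
The altitude from P has length 2·area/p ≈ 34.357.

34.36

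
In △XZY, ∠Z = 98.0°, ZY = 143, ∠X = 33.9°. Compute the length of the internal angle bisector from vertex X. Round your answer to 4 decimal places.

t_X ≈ 208.4278

The third angle is ∠Y = 180° − ∠X − ∠Z = 48.10°.
Law of sines: YX = ZY·sin Z/sin X ≈ 253.89.
Law of sines: XZ = ZY·sin Y/sin X ≈ 190.83.
The bisector from X has length 2·YX·XZ·cos(∠X/2)/(YX+XZ) ≈ 208.43.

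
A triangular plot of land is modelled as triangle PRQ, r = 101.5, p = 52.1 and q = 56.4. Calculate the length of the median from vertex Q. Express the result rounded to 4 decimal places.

Median from Q: ½√(2·p² + 2·r² − q²) ≈ 75.585.

m_Q ≈ 75.5850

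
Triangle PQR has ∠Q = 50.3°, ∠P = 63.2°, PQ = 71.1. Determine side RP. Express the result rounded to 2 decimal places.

The third angle is ∠R = 180° − ∠P − ∠Q = 66.50°.
Law of sines: RP = PQ·sin Q/sin R ≈ 59.652.

59.65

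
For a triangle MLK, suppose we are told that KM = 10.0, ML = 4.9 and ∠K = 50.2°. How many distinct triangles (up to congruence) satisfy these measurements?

KM·sin K = 10.0·sin(50.2°) ≈ 7.683.
Since ML = 4.9 < 7.683 = KM sin K, no triangle exists.

0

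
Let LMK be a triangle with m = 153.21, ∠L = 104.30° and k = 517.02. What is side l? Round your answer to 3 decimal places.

By the law of cosines, l² = m² + k² − 2·m·k·cos L = 3.2991e+05, so l ≈ 574.38.

574.381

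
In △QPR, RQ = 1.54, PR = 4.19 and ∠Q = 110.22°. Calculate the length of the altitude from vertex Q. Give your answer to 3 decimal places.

h_Q ≈ 1.173

Law of sines: sin P = RQ·sin Q/PR ≈ 0.34489.
Since PR ≥ RQ, only the acute value applies: ∠P ≈ 20.18°.
Then ∠R = 180° − ∠Q − ∠P ≈ 49.60°.
Law of sines gives QP = PR·sin R/sin Q ≈ 3.4006.
Area = ½·PR·RQ·sin R ≈ 2.4571.
The altitude from Q has length 2·area/PR ≈ 1.1729.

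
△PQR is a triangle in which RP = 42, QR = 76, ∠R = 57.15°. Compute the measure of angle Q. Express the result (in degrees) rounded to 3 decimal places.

33.545

By the law of cosines, PQ² = QR² + RP² − 2·QR·RP·cos R = 4077.1, so PQ ≈ 63.852.
Law of cosines again: cos Q = (PQ² + QR² − RP²)/(2·PQ·QR) ≈ 0.83345, so ∠Q ≈ 33.54°.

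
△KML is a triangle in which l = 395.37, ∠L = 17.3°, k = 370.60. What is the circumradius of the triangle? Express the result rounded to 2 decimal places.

R ≈ 664.77

Law of sines: sin K = k·sin L/l ≈ 0.27874.
Since l ≥ k, only the acute value applies: ∠K ≈ 16.19°.
Then ∠M = 180° − ∠L − ∠K ≈ 146.51°.
Law of sines gives m = l·sin M/sin L ≈ 733.53.
Circumradius = l/(2 sin L) ≈ 664.77.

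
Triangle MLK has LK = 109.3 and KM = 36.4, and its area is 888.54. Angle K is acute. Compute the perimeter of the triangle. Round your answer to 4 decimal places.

From area = ½·LK·KM·sin K, we get sin K = 2·area/(LK·KM) ≈ 0.44667.
Taking the acute solution, ∠K ≈ 26.53°.
Law of cosines then gives ML ≈ 78.437.
Perimeter = 109.3 + 36.4 + 78.437 = 224.14.

perimeter ≈ 224.1365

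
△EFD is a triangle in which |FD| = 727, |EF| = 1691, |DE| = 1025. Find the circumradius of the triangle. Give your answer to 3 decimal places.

By the law of cosines, cos E = (|DE|² + |EF|² − |FD|²) / (2·|DE|·|EF|) ≈ 0.97549, so ∠E ≈ 12.71°.
Circumradius = |FD|/(2 sin E) ≈ 1651.9.

1651.869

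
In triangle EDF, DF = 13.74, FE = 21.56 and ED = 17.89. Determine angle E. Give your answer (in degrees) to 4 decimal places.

By the law of cosines, cos E = (FE² + ED² − DF²) / (2·FE·ED) ≈ 0.77273, so ∠E ≈ 39.40°.

39.4002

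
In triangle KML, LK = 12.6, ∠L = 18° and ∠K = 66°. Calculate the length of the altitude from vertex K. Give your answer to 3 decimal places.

The third angle is ∠M = 180° − ∠L − ∠K = 96.00°.
Law of sines: ML = LK·sin K/sin M ≈ 11.574.
Law of sines: KM = LK·sin L/sin M ≈ 3.9151.
Area = ½·LK·ML·sin L ≈ 22.532.
The altitude from K has length 2·area/ML ≈ 3.8936.

h_K ≈ 3.894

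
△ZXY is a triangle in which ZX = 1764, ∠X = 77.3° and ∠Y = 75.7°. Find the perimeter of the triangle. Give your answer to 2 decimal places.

The third angle is ∠Z = 180° − ∠X − ∠Y = 27.00°.
Law of sines: XY = ZX·sin Z/sin Y ≈ 826.45.
Law of sines: YZ = ZX·sin X/sin Y ≈ 1775.9.
Semiperimeter s = (826.45+1775.9+1764)/2 = 2183.2.
Perimeter = 826.45 + 1775.9 + 1764 = 4366.3.

perimeter ≈ 4366.31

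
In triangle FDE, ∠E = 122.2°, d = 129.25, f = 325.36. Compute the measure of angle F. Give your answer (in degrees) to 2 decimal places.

By the law of cosines, e² = f² + d² − 2·f·d·cos E = 1.6738e+05, so e ≈ 409.12.
Law of cosines again: cos F = (d² + e² − f²)/(2·d·e) ≈ 0.73969, so ∠F ≈ 42.29°.

42.29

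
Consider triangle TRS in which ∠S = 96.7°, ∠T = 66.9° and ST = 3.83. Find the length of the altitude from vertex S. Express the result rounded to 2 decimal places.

The third angle is ∠R = 180° − ∠S − ∠T = 16.40°.
Law of sines: RS = ST·sin T/sin R ≈ 12.478.
Law of sines: TR = ST·sin S/sin R ≈ 13.472.
Area = ½·ST·RS·sin S ≈ 23.731.
The altitude from S has length 2·area/TR ≈ 3.5229.

h_S ≈ 3.52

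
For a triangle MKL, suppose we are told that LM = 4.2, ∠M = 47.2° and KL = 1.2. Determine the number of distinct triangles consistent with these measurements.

LM·sin M = 4.2·sin(47.2°) ≈ 3.082.
Since KL = 1.2 < 3.082 = LM sin M, no triangle exists.

0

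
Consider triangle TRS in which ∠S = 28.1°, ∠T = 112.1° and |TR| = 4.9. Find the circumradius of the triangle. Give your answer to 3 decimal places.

The third angle is ∠R = 180° − ∠S − ∠T = 39.80°.
Law of sines: |RS| = |TR|·sin T/sin S ≈ 9.6388.
Law of sines: |ST| = |TR|·sin R/sin S ≈ 6.6591.
Circumradius = |TR|/(2 sin S) ≈ 5.2016.

5.202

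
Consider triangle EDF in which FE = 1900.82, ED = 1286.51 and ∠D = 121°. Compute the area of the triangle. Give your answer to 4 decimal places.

area ≈ 488321.2088

Law of sines: sin F = ED·sin D/FE ≈ 0.58015.
Since FE ≥ ED, only the acute value applies: ∠F ≈ 35.46°.
Then ∠E = 180° − ∠D − ∠F ≈ 23.54°.
Law of sines gives DF = FE·sin E/sin D ≈ 885.64.
Area = ½·FE·ED·sin E ≈ 4.8832e+05.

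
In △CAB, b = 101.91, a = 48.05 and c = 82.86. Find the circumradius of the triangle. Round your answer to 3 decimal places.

By the law of cosines, cos C = (a² + b² − c²) / (2·a·b) ≈ 0.59515, so ∠C ≈ 53.48°.
Circumradius = c/(2 sin C) ≈ 51.555.

R ≈ 51.555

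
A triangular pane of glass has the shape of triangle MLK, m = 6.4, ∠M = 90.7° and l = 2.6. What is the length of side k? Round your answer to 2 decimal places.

Law of sines: sin L = l·sin M/m ≈ 0.40622.
Since m ≥ l, only the acute value applies: ∠L ≈ 23.97°.
Then ∠K = 180° − ∠M − ∠L ≈ 65.33°.
Law of sines gives k = m·sin K/sin M ≈ 5.8164.

5.82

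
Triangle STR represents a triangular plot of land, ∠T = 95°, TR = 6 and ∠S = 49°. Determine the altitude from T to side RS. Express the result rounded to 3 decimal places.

h_T ≈ 3.527

The third angle is ∠R = 180° − ∠S − ∠T = 36.00°.
Law of sines: RS = TR·sin T/sin S ≈ 7.9198.
Law of sines: ST = TR·sin R/sin S ≈ 4.6729.
Area = ½·TR·RS·sin R ≈ 13.965.
The altitude from T has length 2·area/RS ≈ 3.5267.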